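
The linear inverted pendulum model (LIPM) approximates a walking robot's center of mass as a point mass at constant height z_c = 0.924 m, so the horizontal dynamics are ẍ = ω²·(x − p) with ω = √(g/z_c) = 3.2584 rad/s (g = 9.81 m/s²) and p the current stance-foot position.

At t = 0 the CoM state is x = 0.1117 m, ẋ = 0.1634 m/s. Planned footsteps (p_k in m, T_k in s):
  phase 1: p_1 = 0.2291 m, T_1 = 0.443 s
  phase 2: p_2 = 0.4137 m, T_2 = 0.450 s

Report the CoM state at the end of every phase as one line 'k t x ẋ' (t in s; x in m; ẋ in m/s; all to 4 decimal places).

1 0.4430 0.0669 -0.3996
2 0.8930 -0.6292 -3.2297

phase 1: p=0.2291, T=0.443, ωT=1.443471, cosh=2.235739, sinh=1.999633; start (x,ẋ)=(0.111700, 0.163400) → end (x,ẋ)=(0.066900, -0.399612)
phase 2: p=0.4137, T=0.450, ωT=1.466280, cosh=2.281934, sinh=2.051152; start (x,ẋ)=(0.066900, -0.399612) → end (x,ẋ)=(-0.629228, -3.229714)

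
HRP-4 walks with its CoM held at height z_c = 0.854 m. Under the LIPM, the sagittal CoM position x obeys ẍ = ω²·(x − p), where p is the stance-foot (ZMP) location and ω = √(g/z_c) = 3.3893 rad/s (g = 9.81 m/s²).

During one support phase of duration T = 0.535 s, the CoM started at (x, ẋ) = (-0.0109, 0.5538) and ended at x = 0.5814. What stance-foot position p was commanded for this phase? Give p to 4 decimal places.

ωT = 3.3893·0.535 = 1.813276; cosh(ωT) = 3.146807, sinh(ωT) = 2.983688
x(T) = p + (x₀−p)·cosh(ωT) + (ẋ₀/ω)·sinh(ωT) ⇒ p·(1 − cosh) = x(T) − x₀·cosh − (ẋ₀/ω)·sinh
numerator   = 0.5814 − (-0.0109)·3.146807 − (0.5538/3.3893)·2.983688 = 0.128176
denominator = 1 − 3.146807 = -2.146807
p = 0.128176 / -2.146807 = -0.0597

p = -0.0597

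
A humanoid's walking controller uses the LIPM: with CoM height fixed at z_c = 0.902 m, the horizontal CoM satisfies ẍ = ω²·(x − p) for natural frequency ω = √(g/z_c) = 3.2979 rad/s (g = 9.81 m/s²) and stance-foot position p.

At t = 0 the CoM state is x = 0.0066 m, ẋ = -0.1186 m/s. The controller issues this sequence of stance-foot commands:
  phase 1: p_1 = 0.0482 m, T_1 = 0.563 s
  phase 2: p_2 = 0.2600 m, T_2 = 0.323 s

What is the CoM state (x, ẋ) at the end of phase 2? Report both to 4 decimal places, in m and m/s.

phase 1: p=0.0482, T=0.563, ωT=1.856718, cosh=3.279436, sinh=3.123251; start (x,ẋ)=(0.006600, -0.118600) → end (x,ẋ)=(-0.200544, -0.817428)
phase 2: p=0.2600, T=0.323, ωT=1.065222, cosh=1.623067, sinh=1.278415; start (x,ẋ)=(-0.200544, -0.817428) → end (x,ẋ)=(-0.804365, -3.268433)

x = -0.8044, ẋ = -3.2684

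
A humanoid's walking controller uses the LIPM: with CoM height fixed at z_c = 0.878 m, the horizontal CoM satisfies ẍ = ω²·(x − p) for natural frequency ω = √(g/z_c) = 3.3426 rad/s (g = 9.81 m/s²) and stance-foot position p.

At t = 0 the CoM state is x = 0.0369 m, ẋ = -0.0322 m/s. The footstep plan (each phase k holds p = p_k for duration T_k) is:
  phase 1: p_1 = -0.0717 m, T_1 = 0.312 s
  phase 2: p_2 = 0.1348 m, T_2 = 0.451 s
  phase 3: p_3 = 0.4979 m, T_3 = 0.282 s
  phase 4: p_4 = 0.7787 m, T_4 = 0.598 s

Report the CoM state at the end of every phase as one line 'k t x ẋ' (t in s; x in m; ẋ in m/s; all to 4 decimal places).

phase 1: p=-0.0717, T=0.312, ωT=1.042891, cosh=1.594921, sinh=1.242487; start (x,ẋ)=(0.036900, -0.032200) → end (x,ẋ)=(0.089539, 0.399674)
phase 2: p=0.1348, T=0.451, ωT=1.507513, cosh=2.368473, sinh=2.147012; start (x,ẋ)=(0.089539, 0.399674) → end (x,ẋ)=(0.284319, 0.621800)
phase 3: p=0.4979, T=0.282, ωT=0.942613, cosh=1.478144, sinh=1.088536; start (x,ẋ)=(0.284319, 0.621800) → end (x,ẋ)=(0.384689, 0.141988)
phase 4: p=0.7787, T=0.598, ωT=1.998875, cosh=3.758117, sinh=3.622629; start (x,ẋ)=(0.384689, 0.141988) → end (x,ẋ)=(-0.548155, -4.237468)

1 0.3120 0.0895 0.3997
2 0.7630 0.2843 0.6218
3 1.0450 0.3847 0.1420
4 1.6430 -0.5482 -4.2375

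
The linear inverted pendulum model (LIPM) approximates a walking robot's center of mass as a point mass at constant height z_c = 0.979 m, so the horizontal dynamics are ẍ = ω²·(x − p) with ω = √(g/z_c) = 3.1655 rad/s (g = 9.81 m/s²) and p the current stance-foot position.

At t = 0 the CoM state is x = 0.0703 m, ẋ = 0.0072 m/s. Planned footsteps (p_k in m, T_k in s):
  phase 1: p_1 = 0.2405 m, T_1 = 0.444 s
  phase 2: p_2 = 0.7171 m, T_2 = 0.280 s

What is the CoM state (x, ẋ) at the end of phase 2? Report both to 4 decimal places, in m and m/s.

x = -0.7986, ẋ = -4.1211

phase 1: p=0.2405, T=0.444, ωT=1.405482, cosh=2.161370, sinh=1.916121; start (x,ẋ)=(0.070300, 0.007200) → end (x,ẋ)=(-0.123007, -1.016783)
phase 2: p=0.7171, T=0.280, ωT=0.886340, cosh=1.419197, sinh=1.007036; start (x,ẋ)=(-0.123007, -1.016783) → end (x,ẋ)=(-0.798645, -4.121086)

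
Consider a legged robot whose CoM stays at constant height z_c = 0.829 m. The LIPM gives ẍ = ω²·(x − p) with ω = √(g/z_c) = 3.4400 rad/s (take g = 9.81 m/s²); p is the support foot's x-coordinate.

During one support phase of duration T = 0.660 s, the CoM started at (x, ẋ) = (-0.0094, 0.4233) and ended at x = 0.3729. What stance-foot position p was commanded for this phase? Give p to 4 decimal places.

ωT = 3.4400·0.660 = 2.270400; cosh(ωT) = 4.893272, sinh(ωT) = 4.790001
x(T) = p + (x₀−p)·cosh(ωT) + (ẋ₀/ω)·sinh(ωT) ⇒ p·(1 − cosh) = x(T) − x₀·cosh − (ẋ₀/ω)·sinh
numerator   = 0.3729 − (-0.0094)·4.893272 − (0.4233/3.4400)·4.790001 = -0.170524
denominator = 1 − 4.893272 = -3.893272
p = -0.170524 / -3.893272 = 0.0438

p = 0.0438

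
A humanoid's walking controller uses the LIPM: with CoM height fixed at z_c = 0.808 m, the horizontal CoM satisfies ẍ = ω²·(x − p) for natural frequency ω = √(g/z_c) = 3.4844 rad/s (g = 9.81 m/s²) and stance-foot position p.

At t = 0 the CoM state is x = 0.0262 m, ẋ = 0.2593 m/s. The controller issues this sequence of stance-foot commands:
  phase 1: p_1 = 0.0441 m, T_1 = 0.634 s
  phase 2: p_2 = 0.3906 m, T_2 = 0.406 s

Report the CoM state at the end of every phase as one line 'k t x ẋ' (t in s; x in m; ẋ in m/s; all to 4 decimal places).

phase 1: p=0.0441, T=0.634, ωT=2.209110, cosh=4.608701, sinh=4.498903; start (x,ẋ)=(0.026200, 0.259300) → end (x,ẋ)=(0.296401, 0.914436)
phase 2: p=0.3906, T=0.406, ωT=1.414666, cosh=2.179060, sinh=1.936053; start (x,ẋ)=(0.296401, 0.914436) → end (x,ẋ)=(0.693427, 1.357146)

1 0.6340 0.2964 0.9144
2 1.0400 0.6934 1.3571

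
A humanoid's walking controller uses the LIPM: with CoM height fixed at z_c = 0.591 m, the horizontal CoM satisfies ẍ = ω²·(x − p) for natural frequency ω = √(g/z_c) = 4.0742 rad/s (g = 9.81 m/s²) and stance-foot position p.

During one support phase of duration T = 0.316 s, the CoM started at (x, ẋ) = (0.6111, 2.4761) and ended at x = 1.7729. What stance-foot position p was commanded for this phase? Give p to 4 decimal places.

ωT = 4.0742·0.316 = 1.287447; cosh(ωT) = 1.949749, sinh(ωT) = 1.673775
x(T) = p + (x₀−p)·cosh(ωT) + (ẋ₀/ω)·sinh(ωT) ⇒ p·(1 − cosh) = x(T) − x₀·cosh − (ẋ₀/ω)·sinh
numerator   = 1.7729 − (0.6111)·1.949749 − (2.4761/4.0742)·1.673775 = -0.435831
denominator = 1 − 1.949749 = -0.949749
p = -0.435831 / -0.949749 = 0.4589

p = 0.4589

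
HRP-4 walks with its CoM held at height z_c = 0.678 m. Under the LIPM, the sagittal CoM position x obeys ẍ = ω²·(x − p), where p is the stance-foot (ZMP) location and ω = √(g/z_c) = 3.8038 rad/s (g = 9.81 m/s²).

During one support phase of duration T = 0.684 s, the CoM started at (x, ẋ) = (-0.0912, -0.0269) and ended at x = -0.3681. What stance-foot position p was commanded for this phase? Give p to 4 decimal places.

ωT = 3.8038·0.684 = 2.601799; cosh(ωT) = 6.781062, sinh(ωT) = 6.706922
x(T) = p + (x₀−p)·cosh(ωT) + (ẋ₀/ω)·sinh(ωT) ⇒ p·(1 − cosh) = x(T) − x₀·cosh − (ẋ₀/ω)·sinh
numerator   = -0.3681 − (-0.0912)·6.781062 − (-0.0269/3.8038)·6.706922 = 0.297763
denominator = 1 − 6.781062 = -5.781062
p = 0.297763 / -5.781062 = -0.0515

p = -0.0515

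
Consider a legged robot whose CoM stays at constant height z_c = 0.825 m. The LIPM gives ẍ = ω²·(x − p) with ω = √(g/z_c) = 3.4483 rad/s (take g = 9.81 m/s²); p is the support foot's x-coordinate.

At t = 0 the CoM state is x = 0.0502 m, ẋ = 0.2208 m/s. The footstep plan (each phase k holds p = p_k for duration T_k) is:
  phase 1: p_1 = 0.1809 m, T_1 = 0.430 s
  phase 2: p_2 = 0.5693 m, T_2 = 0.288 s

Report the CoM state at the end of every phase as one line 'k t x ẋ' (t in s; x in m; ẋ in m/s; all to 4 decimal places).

1 0.4300 0.0120 -0.4301
2 0.7180 -0.4315 -2.8985

phase 1: p=0.1809, T=0.430, ωT=1.482769, cosh=2.316067, sinh=2.089059; start (x,ẋ)=(0.050200, 0.220800) → end (x,ẋ)=(0.011956, -0.430136)
phase 2: p=0.5693, T=0.288, ωT=0.993110, cosh=1.535021, sinh=1.164598; start (x,ẋ)=(0.011956, -0.430136) → end (x,ẋ)=(-0.431505, -2.898497)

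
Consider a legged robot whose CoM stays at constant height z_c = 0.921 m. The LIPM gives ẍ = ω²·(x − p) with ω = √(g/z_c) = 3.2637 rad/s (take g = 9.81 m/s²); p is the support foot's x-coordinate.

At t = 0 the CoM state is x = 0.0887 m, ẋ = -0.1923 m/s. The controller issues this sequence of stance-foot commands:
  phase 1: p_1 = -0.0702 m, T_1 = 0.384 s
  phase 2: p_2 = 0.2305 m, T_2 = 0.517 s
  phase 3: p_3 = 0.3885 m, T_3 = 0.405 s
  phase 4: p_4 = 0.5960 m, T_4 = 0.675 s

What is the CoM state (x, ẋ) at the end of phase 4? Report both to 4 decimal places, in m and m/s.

phase 1: p=-0.0702, T=0.384, ωT=1.253261, cosh=1.893657, sinh=1.608085; start (x,ẋ)=(0.088700, -0.192300) → end (x,ẋ)=(0.135952, 0.469806)
phase 2: p=0.2305, T=0.517, ωT=1.687333, cosh=2.795029, sinh=2.610017; start (x,ẋ)=(0.135952, 0.469806) → end (x,ẋ)=(0.341946, 0.507735)
phase 3: p=0.3885, T=0.405, ωT=1.321799, cosh=2.008408, sinh=1.741752; start (x,ẋ)=(0.341946, 0.507735) → end (x,ẋ)=(0.565965, 0.755098)
phase 4: p=0.5960, T=0.675, ωT=2.202998, cosh=4.581289, sinh=4.470818; start (x,ẋ)=(0.565965, 0.755098) → end (x,ẋ)=(1.492780, 3.021068)

x = 1.4928, ẋ = 3.0211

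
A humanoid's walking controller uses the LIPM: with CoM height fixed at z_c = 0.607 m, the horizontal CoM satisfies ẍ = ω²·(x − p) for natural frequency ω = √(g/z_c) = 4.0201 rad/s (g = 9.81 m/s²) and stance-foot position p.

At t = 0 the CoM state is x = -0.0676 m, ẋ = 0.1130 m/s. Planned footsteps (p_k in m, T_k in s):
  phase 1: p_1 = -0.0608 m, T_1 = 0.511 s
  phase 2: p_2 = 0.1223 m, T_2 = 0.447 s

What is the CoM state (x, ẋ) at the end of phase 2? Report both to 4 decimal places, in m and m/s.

phase 1: p=-0.0608, T=0.511, ωT=2.054271, cosh=3.964668, sinh=3.836482; start (x,ẋ)=(-0.067600, 0.113000) → end (x,ẋ)=(0.020079, 0.343131)
phase 2: p=0.1223, T=0.447, ωT=1.796985, cosh=3.098616, sinh=2.932818; start (x,ẋ)=(0.020079, 0.343131) → end (x,ẋ)=(0.055883, -0.141978)

x = 0.0559, ẋ = -0.1420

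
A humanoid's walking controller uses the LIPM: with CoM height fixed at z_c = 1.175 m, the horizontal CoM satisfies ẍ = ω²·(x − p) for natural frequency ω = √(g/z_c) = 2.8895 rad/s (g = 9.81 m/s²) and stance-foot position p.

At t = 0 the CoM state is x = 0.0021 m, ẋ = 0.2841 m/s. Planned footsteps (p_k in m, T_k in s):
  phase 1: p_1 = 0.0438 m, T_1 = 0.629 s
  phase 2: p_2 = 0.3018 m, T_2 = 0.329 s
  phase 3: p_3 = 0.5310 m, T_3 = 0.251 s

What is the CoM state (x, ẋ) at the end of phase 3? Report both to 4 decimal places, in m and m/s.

phase 1: p=0.0438, T=0.629, ωT=1.817495, cosh=3.159426, sinh=2.996994; start (x,ẋ)=(0.002100, 0.284100) → end (x,ẋ)=(0.206721, 0.536479)
phase 2: p=0.3018, T=0.329, ωT=0.950646, cosh=1.486935, sinh=1.100444; start (x,ẋ)=(0.206721, 0.536479) → end (x,ẋ)=(0.364737, 0.495383)
phase 3: p=0.5310, T=0.251, ωT=0.725264, cosh=1.274737, sinh=0.790540; start (x,ẋ)=(0.364737, 0.495383) → end (x,ẋ)=(0.454591, 0.251695)

x = 0.4546, ẋ = 0.2517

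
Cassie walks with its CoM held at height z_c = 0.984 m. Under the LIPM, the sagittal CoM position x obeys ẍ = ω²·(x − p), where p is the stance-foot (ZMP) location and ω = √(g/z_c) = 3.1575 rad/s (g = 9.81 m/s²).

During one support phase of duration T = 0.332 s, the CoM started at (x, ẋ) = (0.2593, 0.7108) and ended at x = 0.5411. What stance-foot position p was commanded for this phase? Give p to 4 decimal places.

p = 0.2590

ωT = 3.1575·0.332 = 1.048290; cosh(ωT) = 1.601653, sinh(ωT) = 1.251116
x(T) = p + (x₀−p)·cosh(ωT) + (ẋ₀/ω)·sinh(ωT) ⇒ p·(1 − cosh) = x(T) − x₀·cosh − (ẋ₀/ω)·sinh
numerator   = 0.5411 − (0.2593)·1.601653 − (0.7108/3.1575)·1.251116 = -0.155853
denominator = 1 − 1.601653 = -0.601653
p = -0.155853 / -0.601653 = 0.2590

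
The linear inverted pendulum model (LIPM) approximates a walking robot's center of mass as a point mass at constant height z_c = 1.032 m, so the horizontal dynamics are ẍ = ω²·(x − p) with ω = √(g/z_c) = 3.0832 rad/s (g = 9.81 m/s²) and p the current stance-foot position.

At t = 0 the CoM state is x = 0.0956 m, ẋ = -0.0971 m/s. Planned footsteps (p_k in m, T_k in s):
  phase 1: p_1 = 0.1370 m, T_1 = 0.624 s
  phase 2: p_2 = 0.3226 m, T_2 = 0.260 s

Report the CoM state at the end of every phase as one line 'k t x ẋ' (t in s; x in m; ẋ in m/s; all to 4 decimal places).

phase 1: p=0.1370, T=0.624, ωT=1.923917, cosh=3.496881, sinh=3.350847; start (x,ẋ)=(0.095600, -0.097100) → end (x,ẋ)=(-0.113300, -0.767264)
phase 2: p=0.3226, T=0.260, ωT=0.801632, cosh=1.338886, sinh=0.890290; start (x,ẋ)=(-0.113300, -0.767264) → end (x,ẋ)=(-0.482572, -2.223799)

1 0.6240 -0.1133 -0.7673
2 0.8840 -0.4826 -2.2238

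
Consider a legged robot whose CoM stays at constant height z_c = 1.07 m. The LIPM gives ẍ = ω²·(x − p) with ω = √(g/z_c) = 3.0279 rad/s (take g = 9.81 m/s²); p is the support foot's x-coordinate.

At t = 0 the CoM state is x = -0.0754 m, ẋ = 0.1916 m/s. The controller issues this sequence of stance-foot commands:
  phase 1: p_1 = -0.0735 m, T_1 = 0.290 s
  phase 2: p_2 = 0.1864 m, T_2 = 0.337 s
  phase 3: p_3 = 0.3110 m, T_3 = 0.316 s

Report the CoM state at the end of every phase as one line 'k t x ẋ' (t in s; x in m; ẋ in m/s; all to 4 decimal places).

phase 1: p=-0.0735, T=0.290, ωT=0.878091, cosh=1.410939, sinh=0.995363; start (x,ẋ)=(-0.075400, 0.191600) → end (x,ẋ)=(-0.013196, 0.264609)
phase 2: p=0.1864, T=0.337, ωT=1.020402, cosh=1.567380, sinh=1.206930; start (x,ẋ)=(-0.013196, 0.264609) → end (x,ẋ)=(-0.020969, -0.314673)
phase 3: p=0.3110, T=0.316, ωT=0.956816, cosh=1.493754, sinh=1.109641; start (x,ẋ)=(-0.020969, -0.314673) → end (x,ẋ)=(-0.300199, -1.585419)

1 0.2900 -0.0132 0.2646
2 0.6270 -0.0210 -0.3147
3 0.9430 -0.3002 -1.5854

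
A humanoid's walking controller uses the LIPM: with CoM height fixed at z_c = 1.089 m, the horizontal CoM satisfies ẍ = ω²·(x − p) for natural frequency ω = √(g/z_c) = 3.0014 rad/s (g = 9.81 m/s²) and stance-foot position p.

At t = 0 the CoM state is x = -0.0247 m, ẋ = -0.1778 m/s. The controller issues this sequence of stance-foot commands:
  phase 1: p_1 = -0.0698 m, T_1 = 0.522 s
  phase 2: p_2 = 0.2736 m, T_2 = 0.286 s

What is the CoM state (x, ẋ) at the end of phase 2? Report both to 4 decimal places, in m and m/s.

phase 1: p=-0.0698, T=0.522, ωT=1.566731, cosh=2.499843, sinh=2.291117; start (x,ẋ)=(-0.024700, -0.177800) → end (x,ẋ)=(-0.092781, -0.134339)
phase 2: p=0.2736, T=0.286, ωT=0.858400, cosh=1.391612, sinh=0.967772; start (x,ẋ)=(-0.092781, -0.134339) → end (x,ẋ)=(-0.279576, -1.251163)

x = -0.2796, ẋ = -1.2512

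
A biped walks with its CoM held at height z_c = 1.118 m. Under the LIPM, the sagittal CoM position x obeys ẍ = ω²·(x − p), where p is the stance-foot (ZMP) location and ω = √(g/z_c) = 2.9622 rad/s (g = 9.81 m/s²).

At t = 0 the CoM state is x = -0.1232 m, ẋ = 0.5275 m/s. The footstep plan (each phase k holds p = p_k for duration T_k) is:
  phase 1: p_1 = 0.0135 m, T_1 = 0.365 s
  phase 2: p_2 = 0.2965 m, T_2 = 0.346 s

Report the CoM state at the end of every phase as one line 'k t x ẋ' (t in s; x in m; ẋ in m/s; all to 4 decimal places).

1 0.3650 0.0211 0.3388
2 0.7110 0.0022 -0.4575

phase 1: p=0.0135, T=0.365, ωT=1.081203, cosh=1.643706, sinh=1.304518; start (x,ẋ)=(-0.123200, 0.527500) → end (x,ẋ)=(0.021110, 0.338813)
phase 2: p=0.2965, T=0.346, ωT=1.024921, cosh=1.572850, sinh=1.214026; start (x,ẋ)=(0.021110, 0.338813) → end (x,ẋ)=(0.002212, -0.457451)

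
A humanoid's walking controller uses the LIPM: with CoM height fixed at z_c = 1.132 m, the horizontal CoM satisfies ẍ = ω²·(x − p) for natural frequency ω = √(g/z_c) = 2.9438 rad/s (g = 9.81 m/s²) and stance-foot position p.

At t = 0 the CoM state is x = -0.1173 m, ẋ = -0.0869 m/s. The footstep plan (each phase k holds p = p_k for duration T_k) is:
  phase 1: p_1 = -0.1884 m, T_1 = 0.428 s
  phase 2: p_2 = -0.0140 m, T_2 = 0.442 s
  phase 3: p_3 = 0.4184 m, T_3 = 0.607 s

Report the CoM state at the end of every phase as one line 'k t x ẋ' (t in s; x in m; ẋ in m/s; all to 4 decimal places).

1 0.4280 -0.1008 0.1737
2 0.8700 -0.0850 -0.0920
3 1.4770 -1.2171 -4.5819

phase 1: p=-0.1884, T=0.428, ωT=1.259946, cosh=1.904451, sinh=1.620782; start (x,ẋ)=(-0.117300, -0.086900) → end (x,ẋ)=(-0.100838, 0.173740)
phase 2: p=-0.0140, T=0.442, ωT=1.301160, cosh=1.972885, sinh=1.700669; start (x,ẋ)=(-0.100838, 0.173740) → end (x,ẋ)=(-0.084951, -0.091982)
phase 3: p=0.4184, T=0.607, ωT=1.786887, cosh=3.069157, sinh=2.901677; start (x,ẋ)=(-0.084951, -0.091982) → end (x,ẋ)=(-1.217129, -4.581909)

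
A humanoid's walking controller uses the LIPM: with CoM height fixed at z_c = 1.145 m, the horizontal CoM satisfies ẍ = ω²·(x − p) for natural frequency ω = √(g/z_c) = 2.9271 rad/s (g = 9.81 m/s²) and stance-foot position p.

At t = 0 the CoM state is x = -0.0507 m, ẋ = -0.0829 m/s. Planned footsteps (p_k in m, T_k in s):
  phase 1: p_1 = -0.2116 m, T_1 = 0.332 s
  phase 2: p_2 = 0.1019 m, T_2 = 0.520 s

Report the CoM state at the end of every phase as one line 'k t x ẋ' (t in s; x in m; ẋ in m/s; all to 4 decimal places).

1 0.3320 -0.0006 0.4080
2 0.8520 0.1600 0.3245

phase 1: p=-0.2116, T=0.332, ωT=0.971797, cosh=1.510546, sinh=1.132144; start (x,ẋ)=(-0.050700, -0.082900) → end (x,ẋ)=(-0.000617, 0.407982)
phase 2: p=0.1019, T=0.520, ωT=1.522092, cosh=2.400028, sinh=2.181773; start (x,ẋ)=(-0.000617, 0.407982) → end (x,ẋ)=(0.159953, 0.324465)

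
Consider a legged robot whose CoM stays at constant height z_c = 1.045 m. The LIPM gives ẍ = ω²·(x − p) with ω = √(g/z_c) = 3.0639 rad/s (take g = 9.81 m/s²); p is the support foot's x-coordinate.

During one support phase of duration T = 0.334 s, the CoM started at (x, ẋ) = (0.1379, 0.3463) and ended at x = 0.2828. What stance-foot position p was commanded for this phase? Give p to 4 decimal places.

ωT = 3.0639·0.334 = 1.023343; cosh(ωT) = 1.570936, sinh(ωT) = 1.211544
x(T) = p + (x₀−p)·cosh(ωT) + (ẋ₀/ω)·sinh(ωT) ⇒ p·(1 − cosh) = x(T) − x₀·cosh − (ẋ₀/ω)·sinh
numerator   = 0.2828 − (0.1379)·1.570936 − (0.3463/3.0639)·1.211544 = -0.070768
denominator = 1 − 1.570936 = -0.570936
p = -0.070768 / -0.570936 = 0.1240

p = 0.1240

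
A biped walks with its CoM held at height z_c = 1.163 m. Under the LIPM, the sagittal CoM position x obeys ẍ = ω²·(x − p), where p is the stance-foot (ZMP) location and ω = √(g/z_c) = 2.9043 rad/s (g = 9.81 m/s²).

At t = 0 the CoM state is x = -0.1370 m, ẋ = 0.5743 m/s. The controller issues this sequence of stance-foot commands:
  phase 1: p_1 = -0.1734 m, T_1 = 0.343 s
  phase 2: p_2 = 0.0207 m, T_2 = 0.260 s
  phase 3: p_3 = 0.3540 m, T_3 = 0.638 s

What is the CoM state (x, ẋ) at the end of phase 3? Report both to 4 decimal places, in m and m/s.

x = 2.2411, ẋ = 5.6867

phase 1: p=-0.1734, T=0.343, ωT=0.996175, cosh=1.538597, sinh=1.169307; start (x,ẋ)=(-0.137000, 0.574300) → end (x,ẋ)=(0.113825, 1.007231)
phase 2: p=0.0207, T=0.260, ωT=0.755118, cosh=1.298909, sinh=0.828954; start (x,ẋ)=(0.113825, 1.007231) → end (x,ẋ)=(0.429148, 1.532503)
phase 3: p=0.3540, T=0.638, ωT=1.852943, cosh=3.267671, sinh=3.110896; start (x,ẋ)=(0.429148, 1.532503) → end (x,ẋ)=(2.241076, 5.686677)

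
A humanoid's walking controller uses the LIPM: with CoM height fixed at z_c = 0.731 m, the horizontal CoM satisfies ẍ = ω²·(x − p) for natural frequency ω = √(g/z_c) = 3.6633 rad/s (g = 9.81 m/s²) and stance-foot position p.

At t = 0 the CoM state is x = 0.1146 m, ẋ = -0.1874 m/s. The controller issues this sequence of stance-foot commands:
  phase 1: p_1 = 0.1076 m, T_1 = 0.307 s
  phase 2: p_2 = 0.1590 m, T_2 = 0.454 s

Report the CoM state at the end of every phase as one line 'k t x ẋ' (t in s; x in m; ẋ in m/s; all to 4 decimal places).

1 0.3070 0.0491 -0.2836
2 0.7610 -0.3383 -1.7993

phase 1: p=0.1076, T=0.307, ωT=1.124633, cosh=1.701929, sinh=1.377158; start (x,ẋ)=(0.114600, -0.187400) → end (x,ẋ)=(0.049064, -0.283627)
phase 2: p=0.1590, T=0.454, ωT=1.663138, cosh=2.732692, sinh=2.543149; start (x,ẋ)=(0.049064, -0.283627) → end (x,ẋ)=(-0.338323, -1.799268)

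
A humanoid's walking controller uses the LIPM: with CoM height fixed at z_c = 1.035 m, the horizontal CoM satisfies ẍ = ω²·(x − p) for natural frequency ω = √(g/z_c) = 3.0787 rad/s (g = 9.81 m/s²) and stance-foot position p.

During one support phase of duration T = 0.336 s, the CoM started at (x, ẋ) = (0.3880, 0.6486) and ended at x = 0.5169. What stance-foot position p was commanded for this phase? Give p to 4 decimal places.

p = 0.6105

ωT = 3.0787·0.336 = 1.034443; cosh(ωT) = 1.584482, sinh(ωT) = 1.229057
x(T) = p + (x₀−p)·cosh(ωT) + (ẋ₀/ω)·sinh(ωT) ⇒ p·(1 − cosh) = x(T) − x₀·cosh − (ẋ₀/ω)·sinh
numerator   = 0.5169 − (0.3880)·1.584482 − (0.6486/3.0787)·1.229057 = -0.356809
denominator = 1 − 1.584482 = -0.584482
p = -0.356809 / -0.584482 = 0.6105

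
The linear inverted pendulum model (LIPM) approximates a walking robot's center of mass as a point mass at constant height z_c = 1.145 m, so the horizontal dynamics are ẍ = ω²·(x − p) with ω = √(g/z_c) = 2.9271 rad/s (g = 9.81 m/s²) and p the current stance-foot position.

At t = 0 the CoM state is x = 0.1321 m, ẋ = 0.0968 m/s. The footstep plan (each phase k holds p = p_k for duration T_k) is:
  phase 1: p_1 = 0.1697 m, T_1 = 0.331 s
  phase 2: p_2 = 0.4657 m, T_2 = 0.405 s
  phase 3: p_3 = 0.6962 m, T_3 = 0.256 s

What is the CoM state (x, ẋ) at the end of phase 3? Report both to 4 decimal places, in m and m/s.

phase 1: p=0.1697, T=0.331, ωT=0.968870, cosh=1.507239, sinh=1.127727; start (x,ẋ)=(0.132100, 0.096800) → end (x,ẋ)=(0.150322, 0.021784)
phase 2: p=0.4657, T=0.405, ωT=1.185475, cosh=1.788922, sinh=1.483321; start (x,ẋ)=(0.150322, 0.021784) → end (x,ẋ)=(-0.087447, -1.330347)
phase 3: p=0.6962, T=0.256, ωT=0.749338, cosh=1.294139, sinh=0.821459; start (x,ẋ)=(-0.087447, -1.330347) → end (x,ẋ)=(-0.691296, -3.605928)

x = -0.6913, ẋ = -3.6059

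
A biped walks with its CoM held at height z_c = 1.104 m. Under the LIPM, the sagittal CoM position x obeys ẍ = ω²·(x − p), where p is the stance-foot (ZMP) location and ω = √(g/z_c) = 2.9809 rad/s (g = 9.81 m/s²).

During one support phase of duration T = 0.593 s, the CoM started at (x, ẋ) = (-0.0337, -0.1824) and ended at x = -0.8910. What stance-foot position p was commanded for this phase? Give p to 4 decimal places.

p = 0.3056

ωT = 2.9809·0.593 = 1.767674; cosh(ωT) = 3.013971, sinh(ωT) = 2.843241
x(T) = p + (x₀−p)·cosh(ωT) + (ẋ₀/ω)·sinh(ωT) ⇒ p·(1 − cosh) = x(T) − x₀·cosh − (ẋ₀/ω)·sinh
numerator   = -0.8910 − (-0.0337)·3.013971 − (-0.1824/2.9809)·2.843241 = -0.615452
denominator = 1 − 3.013971 = -2.013971
p = -0.615452 / -2.013971 = 0.3056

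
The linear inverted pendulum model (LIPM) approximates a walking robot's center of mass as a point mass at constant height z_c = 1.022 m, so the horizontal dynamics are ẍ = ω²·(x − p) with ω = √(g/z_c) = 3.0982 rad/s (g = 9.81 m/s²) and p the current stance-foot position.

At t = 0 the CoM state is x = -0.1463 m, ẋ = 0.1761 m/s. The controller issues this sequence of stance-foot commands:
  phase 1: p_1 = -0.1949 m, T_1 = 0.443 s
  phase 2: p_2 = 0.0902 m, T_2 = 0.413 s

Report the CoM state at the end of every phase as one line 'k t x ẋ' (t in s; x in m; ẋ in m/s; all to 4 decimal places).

1 0.4430 0.0120 0.6476
2 0.8560 0.2855 0.8526

phase 1: p=-0.1949, T=0.443, ωT=1.372503, cosh=2.099342, sinh=1.845870; start (x,ẋ)=(-0.146300, 0.176100) → end (x,ẋ)=(0.012046, 0.647631)
phase 2: p=0.0902, T=0.413, ωT=1.279557, cosh=1.936603, sinh=1.658442; start (x,ẋ)=(0.012046, 0.647631) → end (x,ẋ)=(0.285519, 0.852636)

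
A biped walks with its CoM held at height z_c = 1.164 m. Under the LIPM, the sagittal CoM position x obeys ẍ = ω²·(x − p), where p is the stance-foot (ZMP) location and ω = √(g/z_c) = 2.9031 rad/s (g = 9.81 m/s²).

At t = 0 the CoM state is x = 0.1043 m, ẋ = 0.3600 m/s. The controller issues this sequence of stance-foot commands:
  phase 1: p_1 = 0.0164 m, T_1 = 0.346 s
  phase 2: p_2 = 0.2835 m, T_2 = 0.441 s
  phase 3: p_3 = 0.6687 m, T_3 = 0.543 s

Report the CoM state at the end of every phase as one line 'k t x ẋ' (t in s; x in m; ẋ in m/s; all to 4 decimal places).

phase 1: p=0.0164, T=0.346, ωT=1.004473, cosh=1.548352, sinh=1.182115; start (x,ẋ)=(0.104300, 0.360000) → end (x,ẋ)=(0.299089, 0.859062)
phase 2: p=0.2835, T=0.441, ωT=1.280267, cosh=1.937782, sinh=1.659819; start (x,ẋ)=(0.299089, 0.859062) → end (x,ẋ)=(0.804868, 1.739790)
phase 3: p=0.6687, T=0.543, ωT=1.576383, cosh=2.522075, sinh=2.315354; start (x,ẋ)=(0.804868, 1.739790) → end (x,ẋ)=(2.399686, 5.303160)

1 0.3460 0.2991 0.8591
2 0.7870 0.8049 1.7398
3 1.3300 2.3997 5.3032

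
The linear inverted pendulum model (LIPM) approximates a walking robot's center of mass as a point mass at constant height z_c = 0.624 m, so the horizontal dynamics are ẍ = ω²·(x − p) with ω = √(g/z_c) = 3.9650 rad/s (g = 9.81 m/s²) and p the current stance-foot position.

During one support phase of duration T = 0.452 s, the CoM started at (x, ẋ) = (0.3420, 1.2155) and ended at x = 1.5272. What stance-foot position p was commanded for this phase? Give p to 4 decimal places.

p = 0.2026

ωT = 3.9650·0.452 = 1.792180; cosh(ωT) = 3.084560, sinh(ωT) = 2.917964
x(T) = p + (x₀−p)·cosh(ωT) + (ẋ₀/ω)·sinh(ωT) ⇒ p·(1 − cosh) = x(T) − x₀·cosh − (ẋ₀/ω)·sinh
numerator   = 1.5272 − (0.3420)·3.084560 − (1.2155/3.9650)·2.917964 = -0.422243
denominator = 1 − 3.084560 = -2.084560
p = -0.422243 / -2.084560 = 0.2026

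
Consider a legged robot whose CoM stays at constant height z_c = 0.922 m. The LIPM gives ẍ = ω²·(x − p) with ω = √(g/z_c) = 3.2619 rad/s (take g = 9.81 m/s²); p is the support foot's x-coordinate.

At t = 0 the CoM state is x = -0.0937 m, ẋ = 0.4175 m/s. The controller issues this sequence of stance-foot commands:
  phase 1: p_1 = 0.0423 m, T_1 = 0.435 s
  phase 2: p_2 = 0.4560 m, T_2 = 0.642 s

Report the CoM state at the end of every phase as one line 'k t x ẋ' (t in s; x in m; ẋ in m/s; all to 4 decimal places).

1 0.4350 -0.0062 0.0502
2 1.0770 -1.3870 -5.8199

phase 1: p=0.0423, T=0.435, ωT=1.418926, cosh=2.187328, sinh=1.945354; start (x,ẋ)=(-0.093700, 0.417500) → end (x,ẋ)=(-0.006185, 0.050214)
phase 2: p=0.4560, T=0.642, ωT=2.094140, cosh=4.120815, sinh=3.997639; start (x,ẋ)=(-0.006185, 0.050214) → end (x,ẋ)=(-1.387039, -5.819922)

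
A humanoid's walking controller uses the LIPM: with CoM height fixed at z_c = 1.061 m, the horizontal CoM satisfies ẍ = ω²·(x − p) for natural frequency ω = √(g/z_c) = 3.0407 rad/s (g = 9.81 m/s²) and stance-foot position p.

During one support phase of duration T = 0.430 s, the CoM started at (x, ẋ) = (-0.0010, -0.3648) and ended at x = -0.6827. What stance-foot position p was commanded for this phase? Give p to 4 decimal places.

p = 0.4830

ωT = 3.0407·0.430 = 1.307501; cosh(ωT) = 1.983709, sinh(ωT) = 1.713214
x(T) = p + (x₀−p)·cosh(ωT) + (ẋ₀/ω)·sinh(ωT) ⇒ p·(1 − cosh) = x(T) − x₀·cosh − (ẋ₀/ω)·sinh
numerator   = -0.6827 − (-0.0010)·1.983709 − (-0.3648/3.0407)·1.713214 = -0.475178
denominator = 1 − 1.983709 = -0.983709
p = -0.475178 / -0.983709 = 0.4830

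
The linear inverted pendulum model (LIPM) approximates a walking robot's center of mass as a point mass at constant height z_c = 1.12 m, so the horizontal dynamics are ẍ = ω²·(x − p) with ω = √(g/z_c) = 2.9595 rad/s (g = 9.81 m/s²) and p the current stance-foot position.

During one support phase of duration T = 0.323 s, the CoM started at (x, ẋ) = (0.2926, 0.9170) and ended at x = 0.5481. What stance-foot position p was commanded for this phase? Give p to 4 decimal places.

p = 0.4710

ωT = 2.9595·0.323 = 0.955919; cosh(ωT) = 1.492759, sinh(ωT) = 1.108300
x(T) = p + (x₀−p)·cosh(ωT) + (ẋ₀/ω)·sinh(ωT) ⇒ p·(1 − cosh) = x(T) − x₀·cosh − (ẋ₀/ω)·sinh
numerator   = 0.5481 − (0.2926)·1.492759 − (0.9170/2.9595)·1.108300 = -0.232088
denominator = 1 − 1.492759 = -0.492759
p = -0.232088 / -0.492759 = 0.4710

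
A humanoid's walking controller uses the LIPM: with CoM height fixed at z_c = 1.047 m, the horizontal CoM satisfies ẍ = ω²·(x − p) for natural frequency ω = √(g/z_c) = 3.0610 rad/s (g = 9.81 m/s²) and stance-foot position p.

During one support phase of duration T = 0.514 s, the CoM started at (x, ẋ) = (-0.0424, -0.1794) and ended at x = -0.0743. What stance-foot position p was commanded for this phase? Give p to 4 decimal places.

p = -0.1106

ωT = 3.0610·0.514 = 1.573354; cosh(ωT) = 2.515073, sinh(ωT) = 2.307724
x(T) = p + (x₀−p)·cosh(ωT) + (ẋ₀/ω)·sinh(ωT) ⇒ p·(1 − cosh) = x(T) − x₀·cosh − (ẋ₀/ω)·sinh
numerator   = -0.0743 − (-0.0424)·2.515073 − (-0.1794/3.0610)·2.307724 = 0.167591
denominator = 1 − 2.515073 = -1.515073
p = 0.167591 / -1.515073 = -0.1106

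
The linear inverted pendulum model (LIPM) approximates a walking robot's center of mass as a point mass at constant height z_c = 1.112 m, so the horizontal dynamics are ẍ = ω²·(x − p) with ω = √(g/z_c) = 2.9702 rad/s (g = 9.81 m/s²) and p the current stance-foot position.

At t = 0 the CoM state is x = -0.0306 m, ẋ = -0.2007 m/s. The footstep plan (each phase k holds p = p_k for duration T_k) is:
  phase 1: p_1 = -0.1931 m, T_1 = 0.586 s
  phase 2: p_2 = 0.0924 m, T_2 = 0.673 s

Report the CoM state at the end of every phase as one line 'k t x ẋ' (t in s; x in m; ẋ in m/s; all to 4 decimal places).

phase 1: p=-0.1931, T=0.586, ωT=1.740537, cosh=2.937915, sinh=2.762489; start (x,ẋ)=(-0.030600, -0.200700) → end (x,ẋ)=(0.097647, 0.743697)
phase 2: p=0.0924, T=0.673, ωT=1.998945, cosh=3.758370, sinh=3.622892; start (x,ẋ)=(0.097647, 0.743697) → end (x,ẋ)=(1.019240, 2.851543)

1 0.5860 0.0976 0.7437
2 1.2590 1.0192 2.8515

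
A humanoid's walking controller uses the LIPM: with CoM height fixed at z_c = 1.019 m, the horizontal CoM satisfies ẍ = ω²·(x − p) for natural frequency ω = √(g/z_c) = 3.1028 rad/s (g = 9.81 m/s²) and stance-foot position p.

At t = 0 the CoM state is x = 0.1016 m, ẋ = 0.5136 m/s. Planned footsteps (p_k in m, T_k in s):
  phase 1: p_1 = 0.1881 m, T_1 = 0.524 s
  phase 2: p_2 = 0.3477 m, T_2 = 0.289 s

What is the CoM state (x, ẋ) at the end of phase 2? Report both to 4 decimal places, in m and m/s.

x = 0.6018, ẋ = 1.0531

phase 1: p=0.1881, T=0.524, ωT=1.625867, cosh=2.639783, sinh=2.443042; start (x,ẋ)=(0.101600, 0.513600) → end (x,ẋ)=(0.364150, 0.700099)
phase 2: p=0.3477, T=0.289, ωT=0.896709, cosh=1.429716, sinh=1.021806; start (x,ẋ)=(0.364150, 0.700099) → end (x,ẋ)=(0.601774, 1.053098)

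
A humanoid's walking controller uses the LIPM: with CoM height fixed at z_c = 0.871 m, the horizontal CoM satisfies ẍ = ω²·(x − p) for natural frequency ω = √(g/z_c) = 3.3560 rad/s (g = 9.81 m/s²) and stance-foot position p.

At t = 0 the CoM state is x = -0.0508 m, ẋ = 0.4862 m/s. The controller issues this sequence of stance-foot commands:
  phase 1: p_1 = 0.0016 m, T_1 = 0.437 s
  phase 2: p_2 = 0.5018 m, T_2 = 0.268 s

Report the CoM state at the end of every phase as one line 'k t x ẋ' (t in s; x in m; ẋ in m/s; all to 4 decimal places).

phase 1: p=0.0016, T=0.437, ωT=1.466572, cosh=2.282533, sinh=2.051818; start (x,ẋ)=(-0.050800, 0.486200) → end (x,ẋ)=(0.179252, 0.748946)
phase 2: p=0.5018, T=0.268, ωT=0.899408, cosh=1.432479, sinh=1.025669; start (x,ẋ)=(0.179252, 0.748946) → end (x,ẋ)=(0.268652, -0.037406)

1 0.4370 0.1793 0.7489
2 0.7050 0.2687 -0.0374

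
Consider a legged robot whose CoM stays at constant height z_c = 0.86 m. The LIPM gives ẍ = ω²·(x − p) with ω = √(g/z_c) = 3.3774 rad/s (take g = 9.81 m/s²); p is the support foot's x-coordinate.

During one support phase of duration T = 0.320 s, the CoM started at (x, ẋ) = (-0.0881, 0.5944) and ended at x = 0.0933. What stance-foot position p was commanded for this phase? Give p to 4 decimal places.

p = -0.0134

ωT = 3.3774·0.320 = 1.080768; cosh(ωT) = 1.643138, sinh(ωT) = 1.303804
x(T) = p + (x₀−p)·cosh(ωT) + (ẋ₀/ω)·sinh(ωT) ⇒ p·(1 − cosh) = x(T) − x₀·cosh − (ẋ₀/ω)·sinh
numerator   = 0.0933 − (-0.0881)·1.643138 − (0.5944/3.3774)·1.303804 = 0.008600
denominator = 1 − 1.643138 = -0.643138
p = 0.008600 / -0.643138 = -0.0134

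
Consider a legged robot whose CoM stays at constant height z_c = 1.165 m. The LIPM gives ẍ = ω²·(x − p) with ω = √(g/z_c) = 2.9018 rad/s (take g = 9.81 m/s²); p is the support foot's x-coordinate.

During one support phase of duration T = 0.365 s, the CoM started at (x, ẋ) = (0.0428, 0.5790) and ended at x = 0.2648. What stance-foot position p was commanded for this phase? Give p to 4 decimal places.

p = 0.0934

ωT = 2.9018·0.365 = 1.059157; cosh(ωT) = 1.615343, sinh(ωT) = 1.268595
x(T) = p + (x₀−p)·cosh(ωT) + (ẋ₀/ω)·sinh(ωT) ⇒ p·(1 − cosh) = x(T) − x₀·cosh − (ẋ₀/ω)·sinh
numerator   = 0.2648 − (0.0428)·1.615343 − (0.5790/2.9018)·1.268595 = -0.057461
denominator = 1 − 1.615343 = -0.615343
p = -0.057461 / -0.615343 = 0.0934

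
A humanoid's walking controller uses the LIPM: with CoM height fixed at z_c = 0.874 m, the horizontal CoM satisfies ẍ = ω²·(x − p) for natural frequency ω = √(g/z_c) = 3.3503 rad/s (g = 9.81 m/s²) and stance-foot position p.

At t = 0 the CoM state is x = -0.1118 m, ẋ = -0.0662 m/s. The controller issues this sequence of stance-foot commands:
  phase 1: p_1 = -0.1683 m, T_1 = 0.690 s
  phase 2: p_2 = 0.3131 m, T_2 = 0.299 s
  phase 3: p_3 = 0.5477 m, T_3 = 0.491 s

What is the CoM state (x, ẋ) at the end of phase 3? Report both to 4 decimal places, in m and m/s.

x = -0.8798, ẋ = -4.5184

phase 1: p=-0.1683, T=0.690, ωT=2.311707, cosh=5.095364, sinh=4.996272; start (x,ẋ)=(-0.111800, -0.066200) → end (x,ẋ)=(0.020865, 0.608441)
phase 2: p=0.3131, T=0.299, ωT=1.001740, cosh=1.545127, sinh=1.177887; start (x,ẋ)=(0.020865, 0.608441) → end (x,ẋ)=(0.075473, -0.213123)
phase 3: p=0.5477, T=0.491, ωT=1.644997, cosh=2.687005, sinh=2.493991; start (x,ẋ)=(0.075473, -0.213123) → end (x,ẋ)=(-0.879827, -4.518413)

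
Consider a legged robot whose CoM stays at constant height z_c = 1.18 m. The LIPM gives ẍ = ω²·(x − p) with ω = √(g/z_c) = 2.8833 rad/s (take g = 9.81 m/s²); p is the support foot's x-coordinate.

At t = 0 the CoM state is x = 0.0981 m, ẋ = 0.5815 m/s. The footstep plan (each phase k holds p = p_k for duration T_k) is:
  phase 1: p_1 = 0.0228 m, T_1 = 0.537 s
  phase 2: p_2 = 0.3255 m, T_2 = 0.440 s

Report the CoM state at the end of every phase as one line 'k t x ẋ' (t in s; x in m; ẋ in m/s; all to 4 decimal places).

1 0.5370 0.6608 1.9169
2 0.9770 2.0574 5.2607

phase 1: p=0.0228, T=0.537, ωT=1.548332, cosh=2.458110, sinh=2.245508; start (x,ẋ)=(0.098100, 0.581500) → end (x,ẋ)=(0.660767, 1.916919)
phase 2: p=0.3255, T=0.440, ωT=1.268652, cosh=1.918633, sinh=1.637423; start (x,ẋ)=(0.660767, 1.916919) → end (x,ẋ)=(2.057370, 5.260719)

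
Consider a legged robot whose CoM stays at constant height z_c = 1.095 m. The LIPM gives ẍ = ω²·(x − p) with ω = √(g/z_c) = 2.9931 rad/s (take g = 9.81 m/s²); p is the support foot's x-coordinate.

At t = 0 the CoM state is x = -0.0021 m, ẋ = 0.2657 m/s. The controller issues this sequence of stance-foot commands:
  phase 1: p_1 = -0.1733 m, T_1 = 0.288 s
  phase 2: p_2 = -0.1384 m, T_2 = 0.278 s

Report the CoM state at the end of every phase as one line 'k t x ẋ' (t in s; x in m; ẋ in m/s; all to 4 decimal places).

1 0.2880 0.1519 0.8692
2 0.5660 0.5288 1.9972

phase 1: p=-0.1733, T=0.288, ωT=0.862013, cosh=1.395117, sinh=0.972805; start (x,ẋ)=(-0.002100, 0.265700) → end (x,ẋ)=(0.151901, 0.869166)
phase 2: p=-0.1384, T=0.278, ωT=0.832082, cosh=1.366620, sinh=0.931478; start (x,ẋ)=(0.151901, 0.869166) → end (x,ẋ)=(0.528823, 1.997180)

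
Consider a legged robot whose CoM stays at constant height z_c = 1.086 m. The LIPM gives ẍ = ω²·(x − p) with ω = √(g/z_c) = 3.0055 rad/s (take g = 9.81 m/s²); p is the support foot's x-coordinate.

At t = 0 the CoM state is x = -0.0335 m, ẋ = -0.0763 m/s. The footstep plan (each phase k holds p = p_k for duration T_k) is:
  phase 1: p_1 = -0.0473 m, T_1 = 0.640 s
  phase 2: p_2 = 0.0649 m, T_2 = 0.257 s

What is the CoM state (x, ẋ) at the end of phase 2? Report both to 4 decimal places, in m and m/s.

x = -0.1670, ẋ = -0.5492

phase 1: p=-0.0473, T=0.640, ωT=1.923520, cosh=3.495551, sinh=3.349459; start (x,ẋ)=(-0.033500, -0.076300) → end (x,ẋ)=(-0.084093, -0.127789)
phase 2: p=0.0649, T=0.257, ωT=0.772414, cosh=1.313441, sinh=0.851544; start (x,ẋ)=(-0.084093, -0.127789) → end (x,ẋ)=(-0.167000, -0.549164)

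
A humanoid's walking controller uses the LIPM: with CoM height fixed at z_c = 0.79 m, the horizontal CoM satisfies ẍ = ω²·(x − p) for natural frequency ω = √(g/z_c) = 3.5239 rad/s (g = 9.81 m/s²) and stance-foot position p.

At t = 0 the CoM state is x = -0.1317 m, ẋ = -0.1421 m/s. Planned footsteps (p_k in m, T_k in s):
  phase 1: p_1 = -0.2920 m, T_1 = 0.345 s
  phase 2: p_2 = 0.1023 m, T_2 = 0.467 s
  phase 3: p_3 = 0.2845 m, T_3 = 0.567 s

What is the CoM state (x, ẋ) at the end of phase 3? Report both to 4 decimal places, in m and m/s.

x = -0.2061, ẋ = -1.6110

phase 1: p=-0.2920, T=0.345, ωT=1.215745, cosh=1.834648, sinh=1.538159; start (x,ẋ)=(-0.131700, -0.142100) → end (x,ẋ)=(-0.059932, 0.608174)
phase 2: p=0.1023, T=0.467, ωT=1.645661, cosh=2.688661, sinh=2.495776; start (x,ẋ)=(-0.059932, 0.608174) → end (x,ẋ)=(0.096849, 0.208368)
phase 3: p=0.2845, T=0.567, ωT=1.998051, cosh=3.755135, sinh=3.619536; start (x,ẋ)=(0.096849, 0.208368) → end (x,ẋ)=(-0.206133, -1.611021)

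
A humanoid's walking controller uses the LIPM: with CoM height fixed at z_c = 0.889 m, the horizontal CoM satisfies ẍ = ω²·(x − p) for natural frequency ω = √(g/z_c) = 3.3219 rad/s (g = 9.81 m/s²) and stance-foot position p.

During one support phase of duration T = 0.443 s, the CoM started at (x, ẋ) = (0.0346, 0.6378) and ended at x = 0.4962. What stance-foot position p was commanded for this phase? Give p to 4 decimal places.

p = -0.0160

ωT = 3.3219·0.443 = 1.471602; cosh(ωT) = 2.292882, sinh(ωT) = 2.063325
x(T) = p + (x₀−p)·cosh(ωT) + (ẋ₀/ω)·sinh(ωT) ⇒ p·(1 − cosh) = x(T) − x₀·cosh − (ẋ₀/ω)·sinh
numerator   = 0.4962 − (0.0346)·2.292882 − (0.6378/3.3219)·2.063325 = 0.020711
denominator = 1 − 2.292882 = -1.292882
p = 0.020711 / -1.292882 = -0.0160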